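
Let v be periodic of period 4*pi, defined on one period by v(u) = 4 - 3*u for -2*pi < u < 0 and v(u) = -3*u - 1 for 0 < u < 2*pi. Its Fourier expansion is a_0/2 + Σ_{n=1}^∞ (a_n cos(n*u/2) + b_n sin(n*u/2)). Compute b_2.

6

b_2 = (1/(2*pi)) ∫_{-2*pi}^{2*pi} v(u) sin(u) du.
Split the integral at the breakpoints.
Integrating by parts (boundary term plus one more integral), an antiderivative of (4 - 3*u) sin(u) is 3*u*cos(u) - 3*sin(u) - 4*cos(u); evaluating from -2*pi to 0: ∫_{-2*pi}^{0} (4 - 3*u) sin(u) du = (-4) - (-6*pi - 4) = 6*pi.
Integrating by parts (boundary term plus one more integral), an antiderivative of (-3*u - 1) sin(u) is 3*u*cos(u) - 3*sin(u) + cos(u); evaluating from 0 to 2*pi: ∫_{0}^{2*pi} (-3*u - 1) sin(u) du = (1 + 6*pi) - (1) = 6*pi.
Summing the pieces and multiplying by (1/(2*pi)) gives b_2 = 6.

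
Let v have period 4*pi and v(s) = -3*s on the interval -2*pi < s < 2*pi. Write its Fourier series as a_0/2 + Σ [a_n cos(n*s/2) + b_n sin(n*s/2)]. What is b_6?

b_6 = (1/(2*pi)) ∫_{-2*pi}^{2*pi} v(s) sin(3*s) ds.
v is odd and sin(3*s) is odd, so the integrand is even and b_6 = 1/pi ∫_0^{2*pi} v(s) sin(3*s) ds.
Integrating by parts (boundary term plus one more integral), an antiderivative of (-3*s) sin(3*s) is s*cos(3*s) - sin(3*s)/3; evaluating from 0 to 2*pi: ∫_{0}^{2*pi} (-3*s) sin(3*s) ds = (2*pi) - (0) = 2*pi.
Hence b_6 = (1/pi)·(2*pi) = 2.

2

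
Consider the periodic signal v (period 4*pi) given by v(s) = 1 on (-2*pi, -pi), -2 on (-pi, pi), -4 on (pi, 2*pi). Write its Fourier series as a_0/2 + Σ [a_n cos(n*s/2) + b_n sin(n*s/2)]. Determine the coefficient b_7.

-5/(7*pi)

b_7 = (1/(2*pi)) ∫_{-2*pi}^{2*pi} v(s) sin(7*s/2) ds.
Split the integral at the breakpoints.
Directly, an antiderivative of (1) sin(7*s/2) is -2*cos(7*s/2)/7; evaluating from -2*pi to -pi: ∫_{-2*pi}^{-pi} (1) sin(7*s/2) ds = (0) - (2/7) = -2/7.
Directly, an antiderivative of (-2) sin(7*s/2) is 4*cos(7*s/2)/7; evaluating from -pi to pi: ∫_{-pi}^{pi} (-2) sin(7*s/2) ds = (0) - (0) = 0.
Directly, an antiderivative of (-4) sin(7*s/2) is 8*cos(7*s/2)/7; evaluating from pi to 2*pi: ∫_{pi}^{2*pi} (-4) sin(7*s/2) ds = (-8/7) - (0) = -8/7.
Summing the pieces and multiplying by (1/(2*pi)) gives b_7 = -5/(7*pi).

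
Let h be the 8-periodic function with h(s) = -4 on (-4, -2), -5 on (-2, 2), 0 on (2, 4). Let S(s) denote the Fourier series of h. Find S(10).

-5/2

s = 10 differs from s = 2 by 1 full period(s), and the series is 8-periodic.
At s = 2 the one-sided limits are h(2^-) = -5 and h(2^+) = 0.
By Dirichlet's theorem the series converges to their average, [(-5) + (0)]/2 = -5/2.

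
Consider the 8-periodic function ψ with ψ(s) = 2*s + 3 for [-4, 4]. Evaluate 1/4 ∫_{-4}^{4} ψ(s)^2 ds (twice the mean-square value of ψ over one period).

1/4 ∫_{-4}^{4} ψ(s)^2 ds = 1/4 · (728/3) = 182/3.

182/3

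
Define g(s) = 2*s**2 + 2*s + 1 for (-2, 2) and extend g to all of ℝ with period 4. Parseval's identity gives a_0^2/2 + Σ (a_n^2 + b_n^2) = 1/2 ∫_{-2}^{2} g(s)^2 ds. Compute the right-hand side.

1/2 ∫_{-2}^{2} g(s)^2 ds = 1/2 · (1468/15) = 734/15.

734/15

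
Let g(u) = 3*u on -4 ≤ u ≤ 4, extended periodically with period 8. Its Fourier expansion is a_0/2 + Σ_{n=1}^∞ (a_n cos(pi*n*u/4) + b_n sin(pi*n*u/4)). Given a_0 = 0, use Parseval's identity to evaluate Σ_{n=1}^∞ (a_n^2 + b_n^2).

96

Parseval: a_0^2/2 + Σ_{n≥1} (a_n^2+b_n^2) = 1/4 ∫_{-4}^{4} g(u)^2 du = 96.
Subtract a_0^2/2 = 0: Σ (a_n^2+b_n^2) = 96.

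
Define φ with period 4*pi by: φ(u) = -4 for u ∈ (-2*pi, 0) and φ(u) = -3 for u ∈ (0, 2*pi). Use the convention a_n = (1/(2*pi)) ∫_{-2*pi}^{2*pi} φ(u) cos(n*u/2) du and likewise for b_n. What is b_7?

2/(7*pi)

b_7 = (1/(2*pi)) ∫_{-2*pi}^{2*pi} φ(u) sin(7*u/2) du.
Split the integral at the breakpoints.
Directly, an antiderivative of (-4) sin(7*u/2) is 8*cos(7*u/2)/7; evaluating from -2*pi to 0: ∫_{-2*pi}^{0} (-4) sin(7*u/2) du = (8/7) - (-8/7) = 16/7.
Directly, an antiderivative of (-3) sin(7*u/2) is 6*cos(7*u/2)/7; evaluating from 0 to 2*pi: ∫_{0}^{2*pi} (-3) sin(7*u/2) du = (-6/7) - (6/7) = -12/7.
Summing the pieces and multiplying by (1/(2*pi)) gives b_7 = 2/(7*pi).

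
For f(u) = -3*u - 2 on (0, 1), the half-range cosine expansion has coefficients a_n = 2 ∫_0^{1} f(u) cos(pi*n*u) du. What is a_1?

a_1 = 2 ∫_0^{1} (-3*u - 2) cos(pi*u) du.
Integrating by parts (boundary term plus one more integral), an antiderivative of (-3*u - 2) cos(pi*u) is -3*u*sin(pi*u)/pi - 2*sin(pi*u)/pi - 3*cos(pi*u)/pi**2; evaluating from 0 to 1: ∫_{0}^{1} (-3*u - 2) cos(pi*u) du = (3/pi**2) - (-3/pi**2) = 6/pi**2.
Hence a_1 = 2·(6/pi**2) = 12/pi**2.

12/pi**2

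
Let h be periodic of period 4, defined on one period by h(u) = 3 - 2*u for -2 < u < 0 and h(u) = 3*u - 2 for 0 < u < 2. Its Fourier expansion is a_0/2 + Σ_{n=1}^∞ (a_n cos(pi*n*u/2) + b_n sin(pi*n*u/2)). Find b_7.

b_7 = 1/2 ∫_{-2}^{2} h(u) sin(7*pi*u/2) du.
Split the integral at the breakpoints.
Integrating by parts (boundary term plus one more integral), an antiderivative of (3 - 2*u) sin(7*pi*u/2) is 4*u*cos(7*pi*u/2)/(7*pi) - 8*sin(7*pi*u/2)/(49*pi**2) - 6*cos(7*pi*u/2)/(7*pi); evaluating from -2 to 0: ∫_{-2}^{0} (3 - 2*u) sin(7*pi*u/2) du = (-6/(7*pi)) - (2/pi) = -20/(7*pi).
Integrating by parts (boundary term plus one more integral), an antiderivative of (3*u - 2) sin(7*pi*u/2) is -6*u*cos(7*pi*u/2)/(7*pi) + 12*sin(7*pi*u/2)/(49*pi**2) + 4*cos(7*pi*u/2)/(7*pi); evaluating from 0 to 2: ∫_{0}^{2} (3*u - 2) sin(7*pi*u/2) du = (8/(7*pi)) - (4/(7*pi)) = 4/(7*pi).
Summing the pieces and multiplying by (1/2) gives b_7 = -8/(7*pi).

-8/(7*pi)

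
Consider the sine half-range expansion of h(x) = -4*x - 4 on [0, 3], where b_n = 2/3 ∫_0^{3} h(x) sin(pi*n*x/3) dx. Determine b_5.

-8/pi

b_5 = 2/3 ∫_0^{3} (-4*x - 4) sin(5*pi*x/3) dx.
Integrating by parts (boundary term plus one more integral), an antiderivative of (-4*x - 4) sin(5*pi*x/3) is 12*x*cos(5*pi*x/3)/(5*pi) - 36*sin(5*pi*x/3)/(25*pi**2) + 12*cos(5*pi*x/3)/(5*pi); evaluating from 0 to 3: ∫_{0}^{3} (-4*x - 4) sin(5*pi*x/3) dx = (-48/(5*pi)) - (12/(5*pi)) = -12/pi.
Hence b_5 = (2/3)·(-12/pi) = -8/pi.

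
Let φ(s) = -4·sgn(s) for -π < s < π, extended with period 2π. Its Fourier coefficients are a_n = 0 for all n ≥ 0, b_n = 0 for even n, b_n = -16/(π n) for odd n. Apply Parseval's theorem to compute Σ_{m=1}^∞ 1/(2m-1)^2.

Parseval: Σ b_n^2 = (1/π) ∫_{-π}^{π} φ(s)^2 ds = 32.
Only odd n contribute, with b_n^2 = 256/(π^2 n^2), so Σ_{m≥1} 1/(2m-1)^2 = π^2·(32)/256 = pi**2/8.

pi**2/8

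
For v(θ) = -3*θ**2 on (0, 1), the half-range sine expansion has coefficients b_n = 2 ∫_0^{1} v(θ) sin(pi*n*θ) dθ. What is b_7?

b_7 = 2 ∫_0^{1} (-3*θ**2) sin(7*pi*θ) dθ.
Integrating by parts twice (tabular method), an antiderivative of (-3*θ**2) sin(7*pi*θ) is 3*θ**2*cos(7*pi*θ)/(7*pi) - 6*θ*sin(7*pi*θ)/(49*pi**2) - 6*cos(7*pi*θ)/(343*pi**3); evaluating from 0 to 1: ∫_{0}^{1} (-3*θ**2) sin(7*pi*θ) dθ = (3*(2 - 49*pi**2)/(343*pi**3)) - (-6/(343*pi**3)) = 3*(4 - 49*pi**2)/(343*pi**3).
Hence b_7 = 2·(3*(4 - 49*pi**2)/(343*pi**3)) = 6*(4 - 49*pi**2)/(343*pi**3).

6*(4 - 49*pi**2)/(343*pi**3)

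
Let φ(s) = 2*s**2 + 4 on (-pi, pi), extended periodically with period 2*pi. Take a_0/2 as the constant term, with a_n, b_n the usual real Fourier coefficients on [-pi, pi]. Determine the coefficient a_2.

a_2 = 1/pi ∫_{-pi}^{pi} φ(s) cos(2*s) ds.
φ is even and cos(2*s) is even, so the integrand is even and a_2 = 2/pi ∫_0^{pi} φ(s) cos(2*s) ds.
Integrating by parts twice (tabular method), an antiderivative of (2*s**2 + 4) cos(2*s) is s**2*sin(2*s) + s*cos(2*s) + 3*sin(2*s)/2; evaluating from 0 to pi: ∫_{0}^{pi} (2*s**2 + 4) cos(2*s) ds = (pi) - (0) = pi.
Hence a_2 = (2/pi)·(pi) = 2.

2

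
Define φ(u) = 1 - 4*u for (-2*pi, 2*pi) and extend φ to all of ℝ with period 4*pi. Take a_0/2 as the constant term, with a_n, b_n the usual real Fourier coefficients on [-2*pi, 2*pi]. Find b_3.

-16/3

b_3 = (1/(2*pi)) ∫_{-2*pi}^{2*pi} φ(u) sin(3*u/2) du.
Integrating by parts (boundary term plus one more integral), an antiderivative of (1 - 4*u) sin(3*u/2) is 8*u*cos(3*u/2)/3 - 16*sin(3*u/2)/9 - 2*cos(3*u/2)/3; evaluating from -2*pi to 2*pi: ∫_{-2*pi}^{2*pi} (1 - 4*u) sin(3*u/2) du = (2/3 - 16*pi/3) - (2/3 + 16*pi/3) = -32*pi/3.
Hence b_3 = (1/(2*pi))·(-32*pi/3) = -16/3.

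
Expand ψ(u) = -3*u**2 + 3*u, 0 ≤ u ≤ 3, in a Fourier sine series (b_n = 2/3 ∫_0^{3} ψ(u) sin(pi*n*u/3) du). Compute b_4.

9/pi

b_4 = 2/3 ∫_0^{3} (-3*u**2 + 3*u) sin(4*pi*u/3) du.
Integrating by parts twice (tabular method), an antiderivative of (-3*u**2 + 3*u) sin(4*pi*u/3) is 9*u**2*cos(4*pi*u/3)/(4*pi) - 27*u*sin(4*pi*u/3)/(8*pi**2) - 9*u*cos(4*pi*u/3)/(4*pi) + 27*sin(4*pi*u/3)/(16*pi**2) - 81*cos(4*pi*u/3)/(32*pi**3); evaluating from 0 to 3: ∫_{0}^{3} (-3*u**2 + 3*u) sin(4*pi*u/3) du = (27*(-3 + 16*pi**2)/(32*pi**3)) - (-81/(32*pi**3)) = 27/(2*pi).
Hence b_4 = (2/3)·(27/(2*pi)) = 9/pi.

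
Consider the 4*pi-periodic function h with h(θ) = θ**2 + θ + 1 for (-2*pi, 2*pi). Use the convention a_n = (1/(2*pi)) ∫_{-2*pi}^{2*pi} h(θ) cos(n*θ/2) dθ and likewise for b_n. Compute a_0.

a_0 = (1/(2*pi)) ∫_{-2*pi}^{2*pi} h(θ) dθ = (1/(2*pi)) · (4*pi + 16*pi**3/3) = 2 + 8*pi**2/3.

2 + 8*pi**2/3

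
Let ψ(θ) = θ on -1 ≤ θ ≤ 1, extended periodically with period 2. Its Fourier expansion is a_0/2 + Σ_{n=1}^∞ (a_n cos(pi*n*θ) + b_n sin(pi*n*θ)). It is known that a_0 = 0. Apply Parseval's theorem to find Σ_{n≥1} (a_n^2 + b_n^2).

Parseval: a_0^2/2 + Σ_{n≥1} (a_n^2+b_n^2) = ∫_{-1}^{1} ψ(θ)^2 dθ = 2/3.
Subtract a_0^2/2 = 0: Σ (a_n^2+b_n^2) = 2/3.

2/3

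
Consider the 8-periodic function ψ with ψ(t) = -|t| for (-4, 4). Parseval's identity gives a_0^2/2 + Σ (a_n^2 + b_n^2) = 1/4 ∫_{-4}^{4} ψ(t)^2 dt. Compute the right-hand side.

1/4 ∫_{-4}^{4} ψ(t)^2 dt = 1/4 · (128/3) = 32/3.

32/3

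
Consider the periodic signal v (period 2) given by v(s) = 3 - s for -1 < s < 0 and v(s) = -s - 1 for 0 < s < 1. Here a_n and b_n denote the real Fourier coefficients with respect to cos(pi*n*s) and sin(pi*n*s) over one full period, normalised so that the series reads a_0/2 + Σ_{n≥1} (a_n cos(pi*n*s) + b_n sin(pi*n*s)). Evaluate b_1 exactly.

-10/pi

b_1 = ∫_{-1}^{1} v(s) sin(pi*s) ds.
Split the integral at the breakpoints.
Integrating by parts (boundary term plus one more integral), an antiderivative of (3 - s) sin(pi*s) is s*cos(pi*s)/pi - sin(pi*s)/pi**2 - 3*cos(pi*s)/pi; evaluating from -1 to 0: ∫_{-1}^{0} (3 - s) sin(pi*s) ds = (-3/pi) - (4/pi) = -7/pi.
Integrating by parts (boundary term plus one more integral), an antiderivative of (-s - 1) sin(pi*s) is s*cos(pi*s)/pi - sin(pi*s)/pi**2 + cos(pi*s)/pi; evaluating from 0 to 1: ∫_{0}^{1} (-s - 1) sin(pi*s) ds = (-2/pi) - (1/pi) = -3/pi.
Summing the pieces gives b_1 = -10/pi.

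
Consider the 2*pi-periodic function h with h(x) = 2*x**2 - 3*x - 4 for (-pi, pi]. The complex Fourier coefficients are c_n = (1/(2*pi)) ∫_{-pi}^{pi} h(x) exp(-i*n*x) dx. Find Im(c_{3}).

1

Since h is real-valued, Im(c_{3}) = -(1/(2*pi)) ∫_{-pi}^{pi} h(x) sin(3*x) dx = -b_{3}/2.
Integrating by parts twice (tabular method), an antiderivative of (2*x**2 - 3*x - 4) sin(3*x) is -2*x**2*cos(3*x)/3 + 4*x*sin(3*x)/9 + x*cos(3*x) - sin(3*x)/3 + 40*cos(3*x)/27; evaluating from -pi to pi: ∫_{-pi}^{pi} (2*x**2 - 3*x - 4) sin(3*x) dx = (-pi - 40/27 + 2*pi**2/3) - (-40/27 + pi + 2*pi**2/3) = -2*pi.
Hence Im(c_{3}) = (-1/(2*pi))·(-2*pi) = 1.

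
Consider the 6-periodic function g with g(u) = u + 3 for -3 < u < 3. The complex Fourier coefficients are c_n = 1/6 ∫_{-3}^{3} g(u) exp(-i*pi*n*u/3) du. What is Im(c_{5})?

-3/(5*pi)

Since g is real-valued, Im(c_{5}) = -1/6 ∫_{-3}^{3} g(u) sin(5*pi*u/3) du = -b_{5}/2.
Integrating by parts (boundary term plus one more integral), an antiderivative of (u + 3) sin(5*pi*u/3) is -3*u*cos(5*pi*u/3)/(5*pi) + 9*sin(5*pi*u/3)/(25*pi**2) - 9*cos(5*pi*u/3)/(5*pi); evaluating from -3 to 3: ∫_{-3}^{3} (u + 3) sin(5*pi*u/3) du = (18/(5*pi)) - (0) = 18/(5*pi).
Hence Im(c_{5}) = (-1/6)·(18/(5*pi)) = -3/(5*pi).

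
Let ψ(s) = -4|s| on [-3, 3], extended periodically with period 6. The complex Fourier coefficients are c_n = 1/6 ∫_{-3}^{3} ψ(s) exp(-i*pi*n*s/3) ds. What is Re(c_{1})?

Since ψ is real-valued, Re(c_{1}) = 1/6 ∫_{-3}^{3} ψ(s) cos(pi*s/3) ds = a_{1}/2.
ψ is even and cos(pi*s/3) is even, so the integrand is even: ∫_{-3}^{3} ψ(s) cos(pi*s/3) ds = 2∫_0^{3} ψ(s) cos(pi*s/3) ds.
Integrating by parts (boundary term plus one more integral), an antiderivative of (-4*s) cos(pi*s/3) is -12*s*sin(pi*s/3)/pi - 36*cos(pi*s/3)/pi**2; evaluating from 0 to 3: ∫_{0}^{3} (-4*s) cos(pi*s/3) ds = (36/pi**2) - (-36/pi**2) = 72/pi**2.
So ∫_{-3}^{3} ψ(s) cos(pi*s/3) ds = 144/pi**2.
Hence Re(c_{1}) = (1/6)·(144/pi**2) = 24/pi**2.

24/pi**2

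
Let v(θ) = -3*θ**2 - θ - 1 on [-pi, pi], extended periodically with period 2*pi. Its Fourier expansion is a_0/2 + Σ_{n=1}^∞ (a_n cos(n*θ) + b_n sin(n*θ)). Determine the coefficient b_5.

b_5 = 1/pi ∫_{-pi}^{pi} v(θ) sin(5*θ) dθ.
Integrating by parts twice (tabular method), an antiderivative of (-3*θ**2 - θ - 1) sin(5*θ) is 3*θ**2*cos(5*θ)/5 - 6*θ*sin(5*θ)/25 + θ*cos(5*θ)/5 - sin(5*θ)/25 + 19*cos(5*θ)/125; evaluating from -pi to pi: ∫_{-pi}^{pi} (-3*θ**2 - θ - 1) sin(5*θ) dθ = (-3*pi**2/5 - pi/5 - 19/125) - (-3*pi**2/5 - 19/125 + pi/5) = -2*pi/5.
Hence b_5 = (1/pi)·(-2*pi/5) = -2/5.

-2/5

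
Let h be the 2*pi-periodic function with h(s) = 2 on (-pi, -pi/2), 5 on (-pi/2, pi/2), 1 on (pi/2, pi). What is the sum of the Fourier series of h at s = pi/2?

3

At s = pi/2 the one-sided limits are h(pi/2^-) = 5 and h(pi/2^+) = 1.
By Dirichlet's theorem the series converges to their average, [(5) + (1)]/2 = 3.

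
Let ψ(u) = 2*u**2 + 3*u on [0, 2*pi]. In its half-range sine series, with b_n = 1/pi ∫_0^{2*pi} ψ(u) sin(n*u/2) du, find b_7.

b_7 = 1/pi ∫_0^{2*pi} (2*u**2 + 3*u) sin(7*u/2) du.
Integrating by parts twice (tabular method), an antiderivative of (2*u**2 + 3*u) sin(7*u/2) is -4*u**2*cos(7*u/2)/7 + 16*u*sin(7*u/2)/49 - 6*u*cos(7*u/2)/7 + 12*sin(7*u/2)/49 + 32*cos(7*u/2)/343; evaluating from 0 to 2*pi: ∫_{0}^{2*pi} (2*u**2 + 3*u) sin(7*u/2) du = (-32/343 + 12*pi/7 + 16*pi**2/7) - (32/343) = -64/343 + 12*pi/7 + 16*pi**2/7.
Hence b_7 = (1/pi)·(-64/343 + 12*pi/7 + 16*pi**2/7) = 4*(-16 + 147*pi + 196*pi**2)/(343*pi).

4*(-16 + 147*pi + 196*pi**2)/(343*pi)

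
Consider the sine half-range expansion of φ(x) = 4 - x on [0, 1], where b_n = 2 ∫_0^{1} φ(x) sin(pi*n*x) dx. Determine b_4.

b_4 = 2 ∫_0^{1} (4 - x) sin(4*pi*x) dx.
Integrating by parts (boundary term plus one more integral), an antiderivative of (4 - x) sin(4*pi*x) is x*cos(4*pi*x)/(4*pi) - sin(4*pi*x)/(16*pi**2) - cos(4*pi*x)/pi; evaluating from 0 to 1: ∫_{0}^{1} (4 - x) sin(4*pi*x) dx = (-3/(4*pi)) - (-1/pi) = 1/(4*pi).
Hence b_4 = 2·(1/(4*pi)) = 1/(2*pi).

1/(2*pi)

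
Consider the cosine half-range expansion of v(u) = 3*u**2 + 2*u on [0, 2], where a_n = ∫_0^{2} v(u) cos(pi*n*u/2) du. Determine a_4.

a_4 = ∫_0^{2} (3*u**2 + 2*u) cos(2*pi*u) du.
Integrating by parts twice (tabular method), an antiderivative of (3*u**2 + 2*u) cos(2*pi*u) is 3*u**2*sin(2*pi*u)/(2*pi) + u*sin(2*pi*u)/pi + 3*u*cos(2*pi*u)/(2*pi**2) - 3*sin(2*pi*u)/(4*pi**3) + cos(2*pi*u)/(2*pi**2); evaluating from 0 to 2: ∫_{0}^{2} (3*u**2 + 2*u) cos(2*pi*u) du = (7/(2*pi**2)) - (1/(2*pi**2)) = 3/pi**2.
Hence a_4 = 3/pi**2.

3/pi**2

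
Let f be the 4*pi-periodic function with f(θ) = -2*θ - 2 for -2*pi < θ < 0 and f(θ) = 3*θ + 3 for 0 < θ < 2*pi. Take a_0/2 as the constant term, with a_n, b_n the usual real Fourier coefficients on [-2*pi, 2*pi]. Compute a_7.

a_7 = (1/(2*pi)) ∫_{-2*pi}^{2*pi} f(θ) cos(7*θ/2) dθ.
Split the integral at the breakpoints.
Integrating by parts (boundary term plus one more integral), an antiderivative of (-2*θ - 2) cos(7*θ/2) is -4*θ*sin(7*θ/2)/7 - 4*sin(7*θ/2)/7 - 8*cos(7*θ/2)/49; evaluating from -2*pi to 0: ∫_{-2*pi}^{0} (-2*θ - 2) cos(7*θ/2) dθ = (-8/49) - (8/49) = -16/49.
Integrating by parts (boundary term plus one more integral), an antiderivative of (3*θ + 3) cos(7*θ/2) is 6*θ*sin(7*θ/2)/7 + 6*sin(7*θ/2)/7 + 12*cos(7*θ/2)/49; evaluating from 0 to 2*pi: ∫_{0}^{2*pi} (3*θ + 3) cos(7*θ/2) dθ = (-12/49) - (12/49) = -24/49.
Summing the pieces and multiplying by (1/(2*pi)) gives a_7 = -20/(49*pi).

-20/(49*pi)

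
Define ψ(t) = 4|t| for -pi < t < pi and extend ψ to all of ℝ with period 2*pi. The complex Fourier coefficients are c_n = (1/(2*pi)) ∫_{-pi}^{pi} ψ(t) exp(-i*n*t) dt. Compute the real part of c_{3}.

Since ψ is real-valued, Re(c_{3}) = (1/(2*pi)) ∫_{-pi}^{pi} ψ(t) cos(3*t) dt = a_{3}/2.
ψ is even and cos(3*t) is even, so the integrand is even: ∫_{-pi}^{pi} ψ(t) cos(3*t) dt = 2∫_0^{pi} ψ(t) cos(3*t) dt.
Integrating by parts (boundary term plus one more integral), an antiderivative of (4*t) cos(3*t) is 4*t*sin(3*t)/3 + 4*cos(3*t)/9; evaluating from 0 to pi: ∫_{0}^{pi} (4*t) cos(3*t) dt = (-4/9) - (4/9) = -8/9.
So ∫_{-pi}^{pi} ψ(t) cos(3*t) dt = -16/9.
Hence Re(c_{3}) = (1/(2*pi))·(-16/9) = -8/(9*pi).

-8/(9*pi)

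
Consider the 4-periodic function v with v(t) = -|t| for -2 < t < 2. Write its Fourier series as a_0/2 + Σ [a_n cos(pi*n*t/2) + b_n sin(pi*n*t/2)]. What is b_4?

b_4 = 1/2 ∫_{-2}^{2} v(t) sin(2*pi*t) dt.
v is even and sin(2*pi*t) is odd, so the integrand is odd over a symmetric interval and the integral vanishes.

0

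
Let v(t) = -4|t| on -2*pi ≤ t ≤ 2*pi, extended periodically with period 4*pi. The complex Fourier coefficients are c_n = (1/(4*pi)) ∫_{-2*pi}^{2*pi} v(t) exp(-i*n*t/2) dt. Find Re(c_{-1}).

Since v is real-valued, Re(c_{-1}) = (1/(4*pi)) ∫_{-2*pi}^{2*pi} v(t) cos(-t/2) dt = a_{1}/2.
v is even and cos(-t/2) is even, so the integrand is even: ∫_{-2*pi}^{2*pi} v(t) cos(-t/2) dt = 2∫_0^{2*pi} v(t) cos(-t/2) dt.
Integrating by parts (boundary term plus one more integral), an antiderivative of (-4*t) cos(-t/2) is -8*t*sin(t/2) - 16*cos(t/2); evaluating from 0 to 2*pi: ∫_{0}^{2*pi} (-4*t) cos(-t/2) dt = (16) - (-16) = 32.
So ∫_{-2*pi}^{2*pi} v(t) cos(-t/2) dt = 64.
Hence Re(c_{-1}) = (1/(4*pi))·(64) = 16/pi.

16/pi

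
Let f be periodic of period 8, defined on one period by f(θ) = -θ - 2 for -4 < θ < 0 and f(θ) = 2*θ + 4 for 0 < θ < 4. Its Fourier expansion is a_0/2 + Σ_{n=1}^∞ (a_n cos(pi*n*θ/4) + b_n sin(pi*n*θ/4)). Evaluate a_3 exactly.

a_3 = 1/4 ∫_{-4}^{4} f(θ) cos(3*pi*θ/4) dθ.
Split the integral at the breakpoints.
Integrating by parts (boundary term plus one more integral), an antiderivative of (-θ - 2) cos(3*pi*θ/4) is -4*θ*sin(3*pi*θ/4)/(3*pi) - 8*sin(3*pi*θ/4)/(3*pi) - 16*cos(3*pi*θ/4)/(9*pi**2); evaluating from -4 to 0: ∫_{-4}^{0} (-θ - 2) cos(3*pi*θ/4) dθ = (-16/(9*pi**2)) - (16/(9*pi**2)) = -32/(9*pi**2).
Integrating by parts (boundary term plus one more integral), an antiderivative of (2*θ + 4) cos(3*pi*θ/4) is 8*θ*sin(3*pi*θ/4)/(3*pi) + 16*sin(3*pi*θ/4)/(3*pi) + 32*cos(3*pi*θ/4)/(9*pi**2); evaluating from 0 to 4: ∫_{0}^{4} (2*θ + 4) cos(3*pi*θ/4) dθ = (-32/(9*pi**2)) - (32/(9*pi**2)) = -64/(9*pi**2).
Summing the pieces and multiplying by (1/4) gives a_3 = -8/(3*pi**2).

-8/(3*pi**2)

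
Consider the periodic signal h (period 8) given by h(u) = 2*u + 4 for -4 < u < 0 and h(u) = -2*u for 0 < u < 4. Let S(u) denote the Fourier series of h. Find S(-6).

u = -6 differs from u = 2 by -1 full period(s), and the series is 8-periodic.
h is continuous at u = 2 with value -4, so the series converges to -4 there.

-4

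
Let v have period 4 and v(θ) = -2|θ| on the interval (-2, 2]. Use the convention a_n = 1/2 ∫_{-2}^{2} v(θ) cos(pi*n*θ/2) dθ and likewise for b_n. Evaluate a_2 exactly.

0

a_2 = 1/2 ∫_{-2}^{2} v(θ) cos(pi*θ) dθ.
v is even and cos(pi*θ) is even, so the integrand is even and a_2 = ∫_0^{2} v(θ) cos(pi*θ) dθ.
Integrating by parts (boundary term plus one more integral), an antiderivative of (-2*θ) cos(pi*θ) is -2*θ*sin(pi*θ)/pi - 2*cos(pi*θ)/pi**2; evaluating from 0 to 2: ∫_{0}^{2} (-2*θ) cos(pi*θ) dθ = (-2/pi**2) - (-2/pi**2) = 0.
Hence a_2 = 0.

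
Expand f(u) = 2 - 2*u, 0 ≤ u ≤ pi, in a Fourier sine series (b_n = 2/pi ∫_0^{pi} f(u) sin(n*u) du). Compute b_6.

b_6 = 2/pi ∫_0^{pi} (2 - 2*u) sin(6*u) du.
Integrating by parts (boundary term plus one more integral), an antiderivative of (2 - 2*u) sin(6*u) is u*cos(6*u)/3 - sin(6*u)/18 - cos(6*u)/3; evaluating from 0 to pi: ∫_{0}^{pi} (2 - 2*u) sin(6*u) du = (-1/3 + pi/3) - (-1/3) = pi/3.
Hence b_6 = (2/pi)·(pi/3) = 2/3.

2/3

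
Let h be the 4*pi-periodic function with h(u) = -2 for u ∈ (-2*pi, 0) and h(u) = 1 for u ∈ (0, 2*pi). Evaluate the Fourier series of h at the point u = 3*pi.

u = 3*pi differs from u = -pi by 1 full period(s), and the series is 4*pi-periodic.
h is continuous at u = -pi with value -2, so the series converges to -2 there.

-2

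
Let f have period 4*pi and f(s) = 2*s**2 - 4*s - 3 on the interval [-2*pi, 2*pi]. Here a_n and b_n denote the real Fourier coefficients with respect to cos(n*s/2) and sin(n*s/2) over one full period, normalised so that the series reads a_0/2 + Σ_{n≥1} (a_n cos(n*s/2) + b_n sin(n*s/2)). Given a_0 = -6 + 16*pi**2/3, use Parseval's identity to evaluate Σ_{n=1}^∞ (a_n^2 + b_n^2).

Parseval: a_0^2/2 + Σ_{n≥1} (a_n^2+b_n^2) = (1/(2*pi)) ∫_{-2*pi}^{2*pi} f(s)^2 ds = 18 + 32*pi**2/3 + 128*pi**4/5.
Subtract a_0^2/2 = 2*(9 - 8*pi**2)**2/9: Σ (a_n^2+b_n^2) = 128*pi**2*(15 + 4*pi**2)/45.

128*pi**2*(15 + 4*pi**2)/45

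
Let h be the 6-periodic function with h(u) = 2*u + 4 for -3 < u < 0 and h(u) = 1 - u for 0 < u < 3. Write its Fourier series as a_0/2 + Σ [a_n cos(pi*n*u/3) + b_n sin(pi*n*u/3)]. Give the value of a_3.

a_3 = 1/3 ∫_{-3}^{3} h(u) cos(pi*u) du.
Split the integral at the breakpoints.
Integrating by parts (boundary term plus one more integral), an antiderivative of (2*u + 4) cos(pi*u) is 2*u*sin(pi*u)/pi + 4*sin(pi*u)/pi + 2*cos(pi*u)/pi**2; evaluating from -3 to 0: ∫_{-3}^{0} (2*u + 4) cos(pi*u) du = (2/pi**2) - (-2/pi**2) = 4/pi**2.
Integrating by parts (boundary term plus one more integral), an antiderivative of (1 - u) cos(pi*u) is -u*sin(pi*u)/pi + sin(pi*u)/pi - cos(pi*u)/pi**2; evaluating from 0 to 3: ∫_{0}^{3} (1 - u) cos(pi*u) du = (pi**(-2)) - (-1/pi**2) = 2/pi**2.
Summing the pieces and multiplying by (1/3) gives a_3 = 2/pi**2.

2/pi**2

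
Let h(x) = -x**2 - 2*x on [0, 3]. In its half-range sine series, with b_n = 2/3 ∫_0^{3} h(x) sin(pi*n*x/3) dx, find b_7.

6*(12 - 245*pi**2)/(343*pi**3)

b_7 = 2/3 ∫_0^{3} (-x**2 - 2*x) sin(7*pi*x/3) dx.
Integrating by parts twice (tabular method), an antiderivative of (-x**2 - 2*x) sin(7*pi*x/3) is 3*x**2*cos(7*pi*x/3)/(7*pi) - 18*x*sin(7*pi*x/3)/(49*pi**2) + 6*x*cos(7*pi*x/3)/(7*pi) - 18*sin(7*pi*x/3)/(49*pi**2) - 54*cos(7*pi*x/3)/(343*pi**3); evaluating from 0 to 3: ∫_{0}^{3} (-x**2 - 2*x) sin(7*pi*x/3) dx = (9*(6 - 245*pi**2)/(343*pi**3)) - (-54/(343*pi**3)) = 9*(12 - 245*pi**2)/(343*pi**3).
Hence b_7 = (2/3)·(9*(12 - 245*pi**2)/(343*pi**3)) = 6*(12 - 245*pi**2)/(343*pi**3).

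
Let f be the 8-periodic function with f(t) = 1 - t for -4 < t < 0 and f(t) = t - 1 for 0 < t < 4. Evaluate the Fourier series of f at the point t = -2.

f is continuous at t = -2 with value 3, so the series converges to 3 there.

3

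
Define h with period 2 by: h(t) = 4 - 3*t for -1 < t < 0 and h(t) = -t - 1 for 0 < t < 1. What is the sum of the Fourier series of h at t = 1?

5/2

t = 1 differs from t = -1 by 1 full period(s), and the series is 2-periodic.
At t = -1 the one-sided limits are h(-1^-) = -2 and h(-1^+) = 7.
By Dirichlet's theorem the series converges to their average, [(-2) + (7)]/2 = 5/2.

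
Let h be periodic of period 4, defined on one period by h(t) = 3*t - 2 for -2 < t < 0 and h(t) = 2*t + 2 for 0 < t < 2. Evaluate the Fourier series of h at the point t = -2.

-1

t = -2 differs from t = 2 by -1 full period(s), and the series is 4-periodic.
At t = 2 the one-sided limits are h(2^-) = 6 and h(2^+) = -8.
By Dirichlet's theorem the series converges to their average, [(6) + (-8)]/2 = -1.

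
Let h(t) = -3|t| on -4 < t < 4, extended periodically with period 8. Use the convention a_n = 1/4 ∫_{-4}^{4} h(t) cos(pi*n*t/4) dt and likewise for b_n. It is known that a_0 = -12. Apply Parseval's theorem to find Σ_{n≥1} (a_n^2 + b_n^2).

24

Parseval: a_0^2/2 + Σ_{n≥1} (a_n^2+b_n^2) = 1/4 ∫_{-4}^{4} h(t)^2 dt = 96.
Subtract a_0^2/2 = 72: Σ (a_n^2+b_n^2) = 24.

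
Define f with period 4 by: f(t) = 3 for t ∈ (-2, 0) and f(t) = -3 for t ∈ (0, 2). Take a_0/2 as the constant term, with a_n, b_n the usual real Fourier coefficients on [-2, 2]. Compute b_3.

-4/pi

b_3 = 1/2 ∫_{-2}^{2} f(t) sin(3*pi*t/2) dt.
f is odd and sin(3*pi*t/2) is odd, so the integrand is even and b_3 = ∫_0^{2} f(t) sin(3*pi*t/2) dt.
Directly, an antiderivative of (-3) sin(3*pi*t/2) is 2*cos(3*pi*t/2)/pi; evaluating from 0 to 2: ∫_{0}^{2} (-3) sin(3*pi*t/2) dt = (-2/pi) - (2/pi) = -4/pi.
Hence b_3 = -4/pi.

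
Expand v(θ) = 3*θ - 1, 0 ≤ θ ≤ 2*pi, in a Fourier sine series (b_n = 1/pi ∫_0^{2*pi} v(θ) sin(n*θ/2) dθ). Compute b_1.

12 - 4/pi

b_1 = 1/pi ∫_0^{2*pi} (3*θ - 1) sin(θ/2) dθ.
Integrating by parts (boundary term plus one more integral), an antiderivative of (3*θ - 1) sin(θ/2) is -6*θ*cos(θ/2) + 12*sin(θ/2) + 2*cos(θ/2); evaluating from 0 to 2*pi: ∫_{0}^{2*pi} (3*θ - 1) sin(θ/2) dθ = (-2 + 12*pi) - (2) = -4 + 12*pi.
Hence b_1 = (1/pi)·(-4 + 12*pi) = 12 - 4/pi.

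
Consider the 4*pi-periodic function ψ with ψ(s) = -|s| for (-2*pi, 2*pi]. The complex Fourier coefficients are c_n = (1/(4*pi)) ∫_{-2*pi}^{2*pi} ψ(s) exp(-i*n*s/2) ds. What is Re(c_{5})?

4/(25*pi)

Since ψ is real-valued, Re(c_{5}) = (1/(4*pi)) ∫_{-2*pi}^{2*pi} ψ(s) cos(5*s/2) ds = a_{5}/2.
ψ is even and cos(5*s/2) is even, so the integrand is even: ∫_{-2*pi}^{2*pi} ψ(s) cos(5*s/2) ds = 2∫_0^{2*pi} ψ(s) cos(5*s/2) ds.
Integrating by parts (boundary term plus one more integral), an antiderivative of (-s) cos(5*s/2) is -2*s*sin(5*s/2)/5 - 4*cos(5*s/2)/25; evaluating from 0 to 2*pi: ∫_{0}^{2*pi} (-s) cos(5*s/2) ds = (4/25) - (-4/25) = 8/25.
So ∫_{-2*pi}^{2*pi} ψ(s) cos(5*s/2) ds = 16/25.
Hence Re(c_{5}) = (1/(4*pi))·(16/25) = 4/(25*pi).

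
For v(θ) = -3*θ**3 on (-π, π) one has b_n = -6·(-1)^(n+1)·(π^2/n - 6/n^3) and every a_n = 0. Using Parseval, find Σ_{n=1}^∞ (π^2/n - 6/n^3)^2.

Parseval: Σ b_n^2 = (1/π) ∫_{-π}^{π} v(θ)^2 dθ = 18*pi**6/7.
b_n^2 = 36·(π^2/n - 6/n^3)^2, so the sum equals (18*pi**6/7)/36 = pi**6/14.

pi**6/14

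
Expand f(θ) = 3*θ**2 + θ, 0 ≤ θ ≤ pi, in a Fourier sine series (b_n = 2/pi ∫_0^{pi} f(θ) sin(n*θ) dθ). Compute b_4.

b_4 = 2/pi ∫_0^{pi} (3*θ**2 + θ) sin(4*θ) dθ.
Integrating by parts twice (tabular method), an antiderivative of (3*θ**2 + θ) sin(4*θ) is -3*θ**2*cos(4*θ)/4 + 3*θ*sin(4*θ)/8 - θ*cos(4*θ)/4 + sin(4*θ)/16 + 3*cos(4*θ)/32; evaluating from 0 to pi: ∫_{0}^{pi} (3*θ**2 + θ) sin(4*θ) dθ = (-3*pi**2/4 - pi/4 + 3/32) - (3/32) = -pi*(1 + 3*pi)/4.
Hence b_4 = (2/pi)·(-pi*(1 + 3*pi)/4) = -3*pi/2 - 1/2.

-3*pi/2 - 1/2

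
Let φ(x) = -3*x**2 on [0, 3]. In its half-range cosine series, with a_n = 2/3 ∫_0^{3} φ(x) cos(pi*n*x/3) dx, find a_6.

-3/pi**2

a_6 = 2/3 ∫_0^{3} (-3*x**2) cos(2*pi*x) dx.
Integrating by parts twice (tabular method), an antiderivative of (-3*x**2) cos(2*pi*x) is -3*x**2*sin(2*pi*x)/(2*pi) - 3*x*cos(2*pi*x)/(2*pi**2) + 3*sin(2*pi*x)/(4*pi**3); evaluating from 0 to 3: ∫_{0}^{3} (-3*x**2) cos(2*pi*x) dx = (-9/(2*pi**2)) - (0) = -9/(2*pi**2).
Hence a_6 = (2/3)·(-9/(2*pi**2)) = -3/pi**2.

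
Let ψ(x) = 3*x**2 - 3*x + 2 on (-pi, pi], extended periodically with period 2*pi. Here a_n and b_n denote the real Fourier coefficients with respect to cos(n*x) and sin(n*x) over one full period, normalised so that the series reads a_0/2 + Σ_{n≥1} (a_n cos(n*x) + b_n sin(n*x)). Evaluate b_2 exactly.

b_2 = 1/pi ∫_{-pi}^{pi} ψ(x) sin(2*x) dx.
Integrating by parts twice (tabular method), an antiderivative of (3*x**2 - 3*x + 2) sin(2*x) is -3*x**2*cos(2*x)/2 + 3*x*sin(2*x)/2 + 3*x*cos(2*x)/2 - 3*sin(2*x)/4 - cos(2*x)/4; evaluating from -pi to pi: ∫_{-pi}^{pi} (3*x**2 - 3*x + 2) sin(2*x) dx = (-3*pi**2/2 - 1/4 + 3*pi/2) - (-3*pi**2/2 - 3*pi/2 - 1/4) = 3*pi.
Hence b_2 = (1/pi)·(3*pi) = 3.

3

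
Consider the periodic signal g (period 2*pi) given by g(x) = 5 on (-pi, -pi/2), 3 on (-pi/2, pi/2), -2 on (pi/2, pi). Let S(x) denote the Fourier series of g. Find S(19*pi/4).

x = 19*pi/4 differs from x = 3*pi/4 by 2 full period(s), and the series is 2*pi-periodic.
g is continuous at x = 3*pi/4 with value -2, so the series converges to -2 there.

-2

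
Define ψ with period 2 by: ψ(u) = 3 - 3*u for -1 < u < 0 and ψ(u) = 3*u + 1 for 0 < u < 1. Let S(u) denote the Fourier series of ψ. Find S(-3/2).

u = -3/2 differs from u = 1/2 by -1 full period(s), and the series is 2-periodic.
ψ is continuous at u = 1/2 with value 5/2, so the series converges to 5/2 there.

5/2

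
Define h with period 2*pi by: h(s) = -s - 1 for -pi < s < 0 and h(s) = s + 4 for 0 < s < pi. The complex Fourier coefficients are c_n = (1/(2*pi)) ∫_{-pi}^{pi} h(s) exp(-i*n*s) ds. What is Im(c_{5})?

Since h is real-valued, Im(c_{5}) = -(1/(2*pi)) ∫_{-pi}^{pi} h(s) sin(5*s) ds = -b_{5}/2.
Split the integral at the breakpoints.
Integrating by parts (boundary term plus one more integral), an antiderivative of (-s - 1) sin(5*s) is s*cos(5*s)/5 - sin(5*s)/25 + cos(5*s)/5; evaluating from -pi to 0: ∫_{-pi}^{0} (-s - 1) sin(5*s) ds = (1/5) - (-1/5 + pi/5) = 2/5 - pi/5.
Integrating by parts (boundary term plus one more integral), an antiderivative of (s + 4) sin(5*s) is -s*cos(5*s)/5 + sin(5*s)/25 - 4*cos(5*s)/5; evaluating from 0 to pi: ∫_{0}^{pi} (s + 4) sin(5*s) ds = (pi/5 + 4/5) - (-4/5) = pi/5 + 8/5.
So ∫_{-pi}^{pi} h(s) sin(5*s) ds = 2.
Hence Im(c_{5}) = (-1/(2*pi))·(2) = -1/pi.

-1/pi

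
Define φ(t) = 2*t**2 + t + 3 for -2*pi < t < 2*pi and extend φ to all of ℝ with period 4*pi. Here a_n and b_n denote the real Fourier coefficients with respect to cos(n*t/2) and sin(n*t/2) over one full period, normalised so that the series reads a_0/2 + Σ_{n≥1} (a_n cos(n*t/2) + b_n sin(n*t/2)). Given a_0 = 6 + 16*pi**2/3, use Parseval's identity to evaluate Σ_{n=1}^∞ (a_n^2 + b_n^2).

Parseval: a_0^2/2 + Σ_{n≥1} (a_n^2+b_n^2) = (1/(2*pi)) ∫_{-2*pi}^{2*pi} φ(t)^2 dt = 18 + 104*pi**2/3 + 128*pi**4/5.
Subtract a_0^2/2 = 2*(9 + 8*pi**2)**2/9: Σ (a_n^2+b_n^2) = 8*pi**2*(15 + 64*pi**2)/45.

8*pi**2*(15 + 64*pi**2)/45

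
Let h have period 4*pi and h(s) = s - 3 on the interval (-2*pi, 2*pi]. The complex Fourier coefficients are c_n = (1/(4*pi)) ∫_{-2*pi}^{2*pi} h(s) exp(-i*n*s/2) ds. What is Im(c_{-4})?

-1/2

Since h is real-valued, Im(c_{-4}) = -(1/(4*pi)) ∫_{-2*pi}^{2*pi} h(s) sin(-2*s) ds = b_{4}/2.
Integrating by parts (boundary term plus one more integral), an antiderivative of (s - 3) sin(-2*s) is s*cos(2*s)/2 - sin(2*s)/4 - 3*cos(2*s)/2; evaluating from -2*pi to 2*pi: ∫_{-2*pi}^{2*pi} (s - 3) sin(-2*s) ds = (-3/2 + pi) - (-pi - 3/2) = 2*pi.
Hence Im(c_{-4}) = (-1/(4*pi))·(2*pi) = -1/2.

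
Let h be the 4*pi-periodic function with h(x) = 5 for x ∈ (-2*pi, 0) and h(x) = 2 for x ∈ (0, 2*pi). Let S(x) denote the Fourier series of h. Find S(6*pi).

x = 6*pi differs from x = 2*pi by 1 full period(s), and the series is 4*pi-periodic.
At x = 2*pi the one-sided limits are h(2*pi^-) = 2 and h(2*pi^+) = 5.
By Dirichlet's theorem the series converges to their average, [(2) + (5)]/2 = 7/2.

7/2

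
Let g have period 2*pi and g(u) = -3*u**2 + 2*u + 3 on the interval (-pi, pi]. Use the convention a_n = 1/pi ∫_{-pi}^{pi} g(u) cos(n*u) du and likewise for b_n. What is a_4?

-3/4

a_4 = 1/pi ∫_{-pi}^{pi} g(u) cos(4*u) du.
Integrating by parts twice (tabular method), an antiderivative of (-3*u**2 + 2*u + 3) cos(4*u) is -3*u**2*sin(4*u)/4 + u*sin(4*u)/2 - 3*u*cos(4*u)/8 + 27*sin(4*u)/32 + cos(4*u)/8; evaluating from -pi to pi: ∫_{-pi}^{pi} (-3*u**2 + 2*u + 3) cos(4*u) du = (1/8 - 3*pi/8) - (1/8 + 3*pi/8) = -3*pi/4.
Hence a_4 = (1/pi)·(-3*pi/4) = -3/4.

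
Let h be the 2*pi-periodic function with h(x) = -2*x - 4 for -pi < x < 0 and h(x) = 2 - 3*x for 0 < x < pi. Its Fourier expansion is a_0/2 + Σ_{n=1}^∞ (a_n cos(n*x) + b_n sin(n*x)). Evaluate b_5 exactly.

(12/5 - pi)/pi

b_5 = 1/pi ∫_{-pi}^{pi} h(x) sin(5*x) dx.
Split the integral at the breakpoints.
Integrating by parts (boundary term plus one more integral), an antiderivative of (-2*x - 4) sin(5*x) is 2*x*cos(5*x)/5 - 2*sin(5*x)/25 + 4*cos(5*x)/5; evaluating from -pi to 0: ∫_{-pi}^{0} (-2*x - 4) sin(5*x) dx = (4/5) - (-4/5 + 2*pi/5) = 8/5 - 2*pi/5.
Integrating by parts (boundary term plus one more integral), an antiderivative of (2 - 3*x) sin(5*x) is 3*x*cos(5*x)/5 - 3*sin(5*x)/25 - 2*cos(5*x)/5; evaluating from 0 to pi: ∫_{0}^{pi} (2 - 3*x) sin(5*x) dx = (2/5 - 3*pi/5) - (-2/5) = 4/5 - 3*pi/5.
Summing the pieces and multiplying by (1/pi) gives b_5 = (12/5 - pi)/pi.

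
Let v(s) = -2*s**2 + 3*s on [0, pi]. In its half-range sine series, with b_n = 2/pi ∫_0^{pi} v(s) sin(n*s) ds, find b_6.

-1 + 2*pi/3

b_6 = 2/pi ∫_0^{pi} (-2*s**2 + 3*s) sin(6*s) ds.
Integrating by parts twice (tabular method), an antiderivative of (-2*s**2 + 3*s) sin(6*s) is s**2*cos(6*s)/3 - s*sin(6*s)/9 - s*cos(6*s)/2 + sin(6*s)/12 - cos(6*s)/54; evaluating from 0 to pi: ∫_{0}^{pi} (-2*s**2 + 3*s) sin(6*s) ds = (-pi/2 - 1/54 + pi**2/3) - (-1/54) = pi*(-3 + 2*pi)/6.
Hence b_6 = (2/pi)·(pi*(-3 + 2*pi)/6) = -1 + 2*pi/3.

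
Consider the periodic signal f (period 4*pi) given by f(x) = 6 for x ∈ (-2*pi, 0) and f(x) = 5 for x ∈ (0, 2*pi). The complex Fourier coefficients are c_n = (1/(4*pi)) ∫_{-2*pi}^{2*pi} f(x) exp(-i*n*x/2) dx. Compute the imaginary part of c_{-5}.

-1/(5*pi)

Since f is real-valued, Im(c_{-5}) = -(1/(4*pi)) ∫_{-2*pi}^{2*pi} f(x) sin(-5*x/2) dx = b_{5}/2.
Split the integral at the breakpoints.
Directly, an antiderivative of (6) sin(-5*x/2) is 12*cos(5*x/2)/5; evaluating from -2*pi to 0: ∫_{-2*pi}^{0} (6) sin(-5*x/2) dx = (12/5) - (-12/5) = 24/5.
Directly, an antiderivative of (5) sin(-5*x/2) is 2*cos(5*x/2); evaluating from 0 to 2*pi: ∫_{0}^{2*pi} (5) sin(-5*x/2) dx = (-2) - (2) = -4.
So ∫_{-2*pi}^{2*pi} f(x) sin(-5*x/2) dx = 4/5.
Hence Im(c_{-5}) = (-1/(4*pi))·(4/5) = -1/(5*pi).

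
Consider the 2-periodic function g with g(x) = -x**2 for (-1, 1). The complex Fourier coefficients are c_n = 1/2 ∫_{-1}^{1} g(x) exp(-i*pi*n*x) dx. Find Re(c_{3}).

Since g is real-valued, Re(c_{3}) = 1/2 ∫_{-1}^{1} g(x) cos(3*pi*x) dx = a_{3}/2.
g is even and cos(3*pi*x) is even, so the integrand is even: ∫_{-1}^{1} g(x) cos(3*pi*x) dx = 2∫_0^{1} g(x) cos(3*pi*x) dx.
Integrating by parts twice (tabular method), an antiderivative of (-x**2) cos(3*pi*x) is -x**2*sin(3*pi*x)/(3*pi) - 2*x*cos(3*pi*x)/(9*pi**2) + 2*sin(3*pi*x)/(27*pi**3); evaluating from 0 to 1: ∫_{0}^{1} (-x**2) cos(3*pi*x) dx = (2/(9*pi**2)) - (0) = 2/(9*pi**2).
So ∫_{-1}^{1} g(x) cos(3*pi*x) dx = 4/(9*pi**2).
Hence Re(c_{3}) = (1/2)·(4/(9*pi**2)) = 2/(9*pi**2).

2/(9*pi**2)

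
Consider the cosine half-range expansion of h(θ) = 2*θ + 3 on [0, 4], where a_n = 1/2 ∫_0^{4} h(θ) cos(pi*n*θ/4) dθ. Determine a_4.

0

a_4 = 1/2 ∫_0^{4} (2*θ + 3) cos(pi*θ) dθ.
Integrating by parts (boundary term plus one more integral), an antiderivative of (2*θ + 3) cos(pi*θ) is 2*θ*sin(pi*θ)/pi + 3*sin(pi*θ)/pi + 2*cos(pi*θ)/pi**2; evaluating from 0 to 4: ∫_{0}^{4} (2*θ + 3) cos(pi*θ) dθ = (2/pi**2) - (2/pi**2) = 0.
Hence a_4 = (1/2)·(0) = 0.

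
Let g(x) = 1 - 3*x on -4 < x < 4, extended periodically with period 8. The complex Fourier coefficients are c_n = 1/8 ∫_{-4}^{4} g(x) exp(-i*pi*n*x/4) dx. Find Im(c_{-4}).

Since g is real-valued, Im(c_{-4}) = -1/8 ∫_{-4}^{4} g(x) sin(-pi*x) dx = b_{4}/2.
Integrating by parts (boundary term plus one more integral), an antiderivative of (1 - 3*x) sin(-pi*x) is -3*x*cos(pi*x)/pi + 3*sin(pi*x)/pi**2 + cos(pi*x)/pi; evaluating from -4 to 4: ∫_{-4}^{4} (1 - 3*x) sin(-pi*x) dx = (-11/pi) - (13/pi) = -24/pi.
Hence Im(c_{-4}) = (-1/8)·(-24/pi) = 3/pi.

3/pi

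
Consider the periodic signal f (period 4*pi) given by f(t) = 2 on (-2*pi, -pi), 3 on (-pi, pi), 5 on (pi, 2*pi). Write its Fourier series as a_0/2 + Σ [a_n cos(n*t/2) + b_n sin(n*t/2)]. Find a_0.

13/2

a_0 = (1/(2*pi)) ∫_{-2*pi}^{2*pi} f(t) dt = (1/(2*pi)) · (13*pi) = 13/2.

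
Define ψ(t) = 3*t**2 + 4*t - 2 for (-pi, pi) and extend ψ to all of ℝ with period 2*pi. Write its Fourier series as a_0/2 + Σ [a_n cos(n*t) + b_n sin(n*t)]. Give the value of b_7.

8/7

b_7 = 1/pi ∫_{-pi}^{pi} ψ(t) sin(7*t) dt.
Integrating by parts twice (tabular method), an antiderivative of (3*t**2 + 4*t - 2) sin(7*t) is -3*t**2*cos(7*t)/7 + 6*t*sin(7*t)/49 - 4*t*cos(7*t)/7 + 4*sin(7*t)/49 + 104*cos(7*t)/343; evaluating from -pi to pi: ∫_{-pi}^{pi} (3*t**2 + 4*t - 2) sin(7*t) dt = (-104/343 + 4*pi/7 + 3*pi**2/7) - (-4*pi/7 - 104/343 + 3*pi**2/7) = 8*pi/7.
Hence b_7 = (1/pi)·(8*pi/7) = 8/7.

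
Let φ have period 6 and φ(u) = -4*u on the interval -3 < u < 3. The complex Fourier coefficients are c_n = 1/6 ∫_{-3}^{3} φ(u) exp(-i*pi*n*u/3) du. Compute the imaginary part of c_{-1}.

-12/pi

Since φ is real-valued, Im(c_{-1}) = -1/6 ∫_{-3}^{3} φ(u) sin(-pi*u/3) du = b_{1}/2.
φ is odd and sin(-pi*u/3) is odd, so the integrand is even: ∫_{-3}^{3} φ(u) sin(-pi*u/3) du = 2∫_0^{3} φ(u) sin(-pi*u/3) du.
Integrating by parts (boundary term plus one more integral), an antiderivative of (-4*u) sin(-pi*u/3) is -12*u*cos(pi*u/3)/pi + 36*sin(pi*u/3)/pi**2; evaluating from 0 to 3: ∫_{0}^{3} (-4*u) sin(-pi*u/3) du = (36/pi) - (0) = 36/pi.
So ∫_{-3}^{3} φ(u) sin(-pi*u/3) du = 72/pi.
Hence Im(c_{-1}) = (-1/6)·(72/pi) = -12/pi.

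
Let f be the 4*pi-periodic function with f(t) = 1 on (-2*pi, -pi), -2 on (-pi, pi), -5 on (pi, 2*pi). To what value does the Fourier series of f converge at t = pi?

At t = pi the one-sided limits are f(pi^-) = -2 and f(pi^+) = -5.
By Dirichlet's theorem the series converges to their average, [(-2) + (-5)]/2 = -7/2.

-7/2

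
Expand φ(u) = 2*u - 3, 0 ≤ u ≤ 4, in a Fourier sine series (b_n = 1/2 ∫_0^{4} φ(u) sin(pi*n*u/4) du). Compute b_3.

4/(3*pi)

b_3 = 1/2 ∫_0^{4} (2*u - 3) sin(3*pi*u/4) du.
Integrating by parts (boundary term plus one more integral), an antiderivative of (2*u - 3) sin(3*pi*u/4) is -8*u*cos(3*pi*u/4)/(3*pi) + 32*sin(3*pi*u/4)/(9*pi**2) + 4*cos(3*pi*u/4)/pi; evaluating from 0 to 4: ∫_{0}^{4} (2*u - 3) sin(3*pi*u/4) du = (20/(3*pi)) - (4/pi) = 8/(3*pi).
Hence b_3 = (1/2)·(8/(3*pi)) = 4/(3*pi).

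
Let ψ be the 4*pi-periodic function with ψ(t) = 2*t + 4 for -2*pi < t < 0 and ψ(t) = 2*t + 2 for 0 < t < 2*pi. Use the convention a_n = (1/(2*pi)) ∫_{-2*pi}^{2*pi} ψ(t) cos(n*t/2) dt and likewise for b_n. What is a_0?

6

a_0 = (1/(2*pi)) ∫_{-2*pi}^{2*pi} ψ(t) dt = (1/(2*pi)) · (12*pi) = 6.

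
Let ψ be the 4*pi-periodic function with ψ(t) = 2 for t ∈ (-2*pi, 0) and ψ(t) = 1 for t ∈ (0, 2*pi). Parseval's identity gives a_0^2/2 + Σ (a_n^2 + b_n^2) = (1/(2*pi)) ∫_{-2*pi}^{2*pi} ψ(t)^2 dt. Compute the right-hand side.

(1/(2*pi)) ∫_{-2*pi}^{2*pi} ψ(t)^2 dt = (1/(2*pi)) · (10*pi) = 5.

5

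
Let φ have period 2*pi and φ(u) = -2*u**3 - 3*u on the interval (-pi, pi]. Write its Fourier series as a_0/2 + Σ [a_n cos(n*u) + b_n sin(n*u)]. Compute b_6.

8/9 + 2*pi**2/3

b_6 = 1/pi ∫_{-pi}^{pi} φ(u) sin(6*u) du.
φ is odd and sin(6*u) is odd, so the integrand is even and b_6 = 2/pi ∫_0^{pi} φ(u) sin(6*u) du.
Integrating by parts three times (tabular method), an antiderivative of (-2*u**3 - 3*u) sin(6*u) is u**3*cos(6*u)/3 - u**2*sin(6*u)/6 + 4*u*cos(6*u)/9 - 2*sin(6*u)/27; evaluating from 0 to pi: ∫_{0}^{pi} (-2*u**3 - 3*u) sin(6*u) du = (pi*(4 + 3*pi**2)/9) - (0) = pi*(4 + 3*pi**2)/9.
Hence b_6 = (2/pi)·(pi*(4 + 3*pi**2)/9) = 8/9 + 2*pi**2/3.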